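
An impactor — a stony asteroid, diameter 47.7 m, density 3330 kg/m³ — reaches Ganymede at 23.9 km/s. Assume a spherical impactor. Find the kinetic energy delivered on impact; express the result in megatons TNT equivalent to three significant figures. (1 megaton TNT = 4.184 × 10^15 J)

v = 23900 m/s.
Mass m = (π/6) ρ d³ = (π/6) × 3330 × (47.7)³ = 1.892 × 10^8 kg
E = ½ m v² = 0.5 × 1.892 × 10^8 × (23900)² = 5.404 × 10^16 J
   = 5.404 × 10^16 / 4.184×10^15 = 12.92 Mt

E ≈ 12.9 Mt TNT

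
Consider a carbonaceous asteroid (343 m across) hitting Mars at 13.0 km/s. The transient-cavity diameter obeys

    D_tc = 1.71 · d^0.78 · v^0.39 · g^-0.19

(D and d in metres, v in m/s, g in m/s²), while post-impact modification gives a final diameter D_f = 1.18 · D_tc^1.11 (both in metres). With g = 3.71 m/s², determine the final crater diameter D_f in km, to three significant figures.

D_f ≈ 15.4 km

v = 13000 m/s.
d^0.78 = 343^0.78 = 94.96
v^0.39 = 13000^0.39 = 40.22
g^-0.19 = 3.71^-0.19 = 0.7795
D_tc = 1.71 × 94.96 × 40.22 × 0.7795 = 5091 m
D_f = 1.18 × (5091)^1.11 = 15361 m
     = 15.36 km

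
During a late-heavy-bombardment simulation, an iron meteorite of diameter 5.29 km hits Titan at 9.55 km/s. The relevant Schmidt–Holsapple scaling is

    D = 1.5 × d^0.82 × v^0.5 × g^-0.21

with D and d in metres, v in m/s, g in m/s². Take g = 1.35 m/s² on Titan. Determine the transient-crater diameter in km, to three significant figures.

In SI units: d = 5290 m, v = 9550 m/s.
d^0.82 = 5290^0.82 = 1130
v^0.5 = 9550^0.5 = 97.72
g^-0.21 = 1.35^-0.21 = 0.9389
D = 1.5 × 1130 × 97.72 × 0.9389 = 1.555 × 10^5 m
   = 155.5 km

D ≈ 156 km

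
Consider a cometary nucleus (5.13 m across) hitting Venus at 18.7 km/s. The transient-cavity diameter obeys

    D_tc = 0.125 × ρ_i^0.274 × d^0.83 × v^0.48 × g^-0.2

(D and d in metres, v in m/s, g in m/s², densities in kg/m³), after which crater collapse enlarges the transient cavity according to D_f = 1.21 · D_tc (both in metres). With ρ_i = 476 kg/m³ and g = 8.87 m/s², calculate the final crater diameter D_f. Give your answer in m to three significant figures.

v = 18700 m/s.
ρ_i^0.274 = 476^0.274 = 5.416
d^0.83 = 5.13^0.83 = 3.885
v^0.48 = 18700^0.48 = 112.3
g^-0.2 = 8.87^-0.2 = 0.6463
D_tc = 0.125 × 5.416 × 3.885 × 112.3 × 0.6463 = 190.9 m
D_f = 1.21 × 190.9 = 231.0 m

D_f ≈ 231 m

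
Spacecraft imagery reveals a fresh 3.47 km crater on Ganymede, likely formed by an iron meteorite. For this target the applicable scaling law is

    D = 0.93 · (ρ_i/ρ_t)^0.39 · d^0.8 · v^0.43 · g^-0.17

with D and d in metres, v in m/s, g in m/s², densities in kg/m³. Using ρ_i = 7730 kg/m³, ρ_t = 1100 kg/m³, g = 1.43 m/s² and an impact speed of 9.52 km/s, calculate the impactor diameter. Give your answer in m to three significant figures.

Rearranging for d: d = [D / (0.93 · (7730/1100)^0.39 · 9520^0.43 · 1.43^-0.17)]^(1/0.8).
D = 3470 m.
(7730/1100)^0.39 = 2.139
9520^0.43 = 51.38
1.43^-0.17 = 0.9410
Denominator = 0.93 × 2.139 × 51.38 × 0.9410 = 96.18
D / 96.18 = 3470 / 96.18 = 36.08
d = 36.08^(1/0.8) = 36.08^1.25 = 88.43 m

d ≈ 88.4 m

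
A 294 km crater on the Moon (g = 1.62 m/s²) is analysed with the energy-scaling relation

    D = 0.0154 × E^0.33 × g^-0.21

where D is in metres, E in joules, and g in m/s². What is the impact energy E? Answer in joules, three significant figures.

Rearranging: E = [D / (0.0154 · g^-0.21)]^(1/0.33).
D = 294000 m.
g^-0.21 = 1.62^-0.21 = 0.9037
D / (0.0154 × 0.9037) = 294000 / (0.01392) = 2.112 × 10^7
E = (2.112 × 10^7)^3.0303 = 1.570 × 10^22 J

E ≈ 1.57 × 10^22 J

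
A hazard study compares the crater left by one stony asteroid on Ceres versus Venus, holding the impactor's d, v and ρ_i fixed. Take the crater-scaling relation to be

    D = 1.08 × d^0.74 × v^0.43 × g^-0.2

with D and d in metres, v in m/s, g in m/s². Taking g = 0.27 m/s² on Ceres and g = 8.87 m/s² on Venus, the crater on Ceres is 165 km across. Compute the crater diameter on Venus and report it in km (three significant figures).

All impactor-dependent factors cancel in the ratio, leaving D_Venus/D_Ceres = (g_Venus/g_Ceres)^-0.2.
(8.87/0.27)^-0.2 = 32.85^-0.2 = 0.4974
D_Venus = 0.4974 × 165 km = 82.1 km

D ≈ 82.1 km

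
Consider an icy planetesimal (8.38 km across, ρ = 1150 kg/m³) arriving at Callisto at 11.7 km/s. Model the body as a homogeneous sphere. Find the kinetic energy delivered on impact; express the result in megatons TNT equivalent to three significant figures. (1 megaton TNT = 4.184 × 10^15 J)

d = 8380 m; v = 11700 m/s.
Mass m = (π/6) ρ d³ = (π/6) × 1150 × (8380)³ = 3.543 × 10^14 kg
E = ½ m v² = 0.5 × 3.543 × 10^14 × (11700)² = 2.425 × 10^22 J
   = 2.425 × 10^22 / 4.184×10^15 = 5.796 × 10^6 Mt

E ≈ 5.80 × 10^6 Mt TNT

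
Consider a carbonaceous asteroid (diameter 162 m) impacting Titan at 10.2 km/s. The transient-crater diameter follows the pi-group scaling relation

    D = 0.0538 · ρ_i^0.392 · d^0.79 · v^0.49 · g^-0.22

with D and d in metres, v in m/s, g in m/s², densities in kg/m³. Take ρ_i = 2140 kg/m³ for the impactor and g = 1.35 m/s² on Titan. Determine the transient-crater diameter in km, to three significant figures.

In SI units: v = 10200 m/s.
ρ_i^0.392 = 2140^0.392 = 20.21
d^0.79 = 162^0.79 = 55.66
v^0.49 = 10200^0.49 = 92.09
g^-0.22 = 1.35^-0.22 = 0.9361
D = 0.0538 × 20.21 × 55.66 × 92.09 × 0.9361 = 5217 m
   = 5.217 km

D ≈ 5.22 km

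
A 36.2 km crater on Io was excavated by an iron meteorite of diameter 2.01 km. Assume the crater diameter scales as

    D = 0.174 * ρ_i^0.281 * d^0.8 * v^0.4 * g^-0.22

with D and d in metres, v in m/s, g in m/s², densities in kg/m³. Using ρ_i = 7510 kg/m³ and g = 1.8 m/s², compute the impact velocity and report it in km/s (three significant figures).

Rearranging for v: v = [D / (0.174 · 7510^0.281 · 2010^0.8 · 1.8^-0.22)]^(1/0.4).
D = 36200 m.
7510^0.281 = 12.28
2010^0.8 = 439.1
1.8^-0.22 = 0.8787
Denominator = 0.174 × 12.28 × 439.1 × 0.8787 = 824.4
D / 824.4 = 36200 / 824.4 = 43.91
v = 43.91^(1/0.4) = 43.91^2.5 = 12776 m/s

v ≈ 12.8 km/s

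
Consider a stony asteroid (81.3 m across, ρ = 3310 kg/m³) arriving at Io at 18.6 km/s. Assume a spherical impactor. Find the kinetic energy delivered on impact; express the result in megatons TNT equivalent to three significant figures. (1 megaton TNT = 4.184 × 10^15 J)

v = 18600 m/s.
Mass m = (π/6) ρ d³ = (π/6) × 3310 × (81.3)³ = 9.313 × 10^8 kg
E = ½ m v² = 0.5 × 9.313 × 10^8 × (18600)² = 1.611 × 10^17 J
   = 1.611 × 10^17 / 4.184×10^15 = 38.50 Mt

E ≈ 38.5 Mt TNT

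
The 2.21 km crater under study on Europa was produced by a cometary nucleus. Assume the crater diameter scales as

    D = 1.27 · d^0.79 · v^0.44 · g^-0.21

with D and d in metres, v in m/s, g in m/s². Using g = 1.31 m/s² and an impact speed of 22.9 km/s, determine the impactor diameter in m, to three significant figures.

d ≈ 50.7 m

Rearranging for d: d = [D / (1.27 · 22900^0.44 · 1.31^-0.21)]^(1/0.79).
D = 2210 m.
22900^0.44 = 82.86
1.31^-0.21 = 0.9449
Denominator = 1.27 × 82.86 × 0.9449 = 99.43
D / 99.43 = 2210 / 99.43 = 22.23
d = 22.23^(1/0.79) = 22.23^1.2658 = 50.69 m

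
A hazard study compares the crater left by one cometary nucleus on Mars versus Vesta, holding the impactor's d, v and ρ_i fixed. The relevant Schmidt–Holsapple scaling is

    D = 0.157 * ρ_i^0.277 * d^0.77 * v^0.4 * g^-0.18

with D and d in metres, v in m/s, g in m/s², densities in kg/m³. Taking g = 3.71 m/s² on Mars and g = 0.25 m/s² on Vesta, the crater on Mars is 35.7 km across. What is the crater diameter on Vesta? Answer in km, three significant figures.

D ≈ 58.0 km

All impactor-dependent factors cancel in the ratio, leaving D_Vesta/D_Mars = (g_Vesta/g_Mars)^-0.18.
(0.25/3.71)^-0.18 = 0.06739^-0.18 = 1.625
D_Vesta = 1.625 × 35.7 km = 58.0 km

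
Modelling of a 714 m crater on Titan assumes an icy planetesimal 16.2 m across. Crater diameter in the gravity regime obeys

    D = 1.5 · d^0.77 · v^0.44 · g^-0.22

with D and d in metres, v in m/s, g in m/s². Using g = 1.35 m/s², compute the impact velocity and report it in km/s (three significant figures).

v ≈ 10.8 km/s

Rearranging for v: v = [D / (1.5 · 16.2^0.77 · 1.35^-0.22)]^(1/0.44).
16.2^0.77 = 8.537
1.35^-0.22 = 0.9361
Denominator = 1.5 × 8.537 × 0.9361 = 11.99
D / 11.99 = 714 / 11.99 = 59.55
v = 59.55^(1/0.44) = 59.55^2.2727 = 10809 m/s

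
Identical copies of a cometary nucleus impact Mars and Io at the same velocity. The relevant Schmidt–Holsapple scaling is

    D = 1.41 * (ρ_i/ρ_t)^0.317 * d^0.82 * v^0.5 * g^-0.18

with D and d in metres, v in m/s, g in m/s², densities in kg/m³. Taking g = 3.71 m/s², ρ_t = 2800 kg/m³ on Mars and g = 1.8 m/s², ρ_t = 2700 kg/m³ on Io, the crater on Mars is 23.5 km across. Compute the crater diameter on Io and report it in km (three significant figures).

The impactor-only factors (d, v, ρ_i) cancel in the ratio, leaving D_Io/D_Mars = (g_Io/g_Mars)^-0.18 · (ρ_t,Mars/ρ_t,Io)^0.317.
(1.8/3.71)^-0.18 = 0.4852^-0.18 = 1.139
(2800/2700)^0.317 = 1.037^0.317 = 1.012
Ratio = 1.139 × 1.012 = 1.153
D_Io = 1.153 × 23.5 km = 27.1 km

D ≈ 27.1 km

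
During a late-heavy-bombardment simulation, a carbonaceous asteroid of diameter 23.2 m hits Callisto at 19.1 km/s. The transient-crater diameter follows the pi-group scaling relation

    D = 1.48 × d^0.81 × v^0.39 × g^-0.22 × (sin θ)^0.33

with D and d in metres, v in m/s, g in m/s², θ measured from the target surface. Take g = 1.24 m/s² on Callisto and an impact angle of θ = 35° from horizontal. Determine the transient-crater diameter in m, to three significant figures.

In SI units: v = 19100 m/s.
d^0.81 = 23.2^0.81 = 12.77
v^0.39 = 19100^0.39 = 46.73
g^-0.22 = 1.24^-0.22 = 0.9538
(sin 35°)^0.33 = 0.5736^0.33 = 0.8324
D = 1.48 × 12.77 × 46.73 × 0.9538 × 0.8324 = 701.2 m

D ≈ 701 m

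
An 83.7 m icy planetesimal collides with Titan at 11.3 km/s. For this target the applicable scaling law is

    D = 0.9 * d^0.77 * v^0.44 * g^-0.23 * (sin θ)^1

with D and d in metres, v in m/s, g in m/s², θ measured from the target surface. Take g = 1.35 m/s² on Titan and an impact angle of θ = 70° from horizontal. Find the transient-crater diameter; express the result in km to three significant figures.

D ≈ 1.45 km

In SI units: v = 11300 m/s.
d^0.77 = 83.7^0.77 = 30.23
v^0.44 = 11300^0.44 = 60.72
g^-0.23 = 1.35^-0.23 = 0.9333
(sin 70°)^1 = 0.9397^1 = 0.9397
D = 0.9 × 30.23 × 60.72 × 0.9333 × 0.9397 = 1449 m
   = 1.449 km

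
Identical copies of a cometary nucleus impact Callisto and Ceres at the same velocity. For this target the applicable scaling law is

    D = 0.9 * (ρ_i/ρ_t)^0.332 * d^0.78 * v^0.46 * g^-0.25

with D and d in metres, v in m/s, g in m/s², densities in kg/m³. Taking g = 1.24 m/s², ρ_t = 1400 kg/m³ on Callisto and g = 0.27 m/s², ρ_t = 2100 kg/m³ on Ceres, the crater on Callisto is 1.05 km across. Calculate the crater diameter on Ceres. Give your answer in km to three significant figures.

D ≈ 1.34 km

The impactor-only factors (d, v, ρ_i) cancel in the ratio, leaving D_Ceres/D_Callisto = (g_Ceres/g_Callisto)^-0.25 · (ρ_t,Callisto/ρ_t,Ceres)^0.332.
(0.27/1.24)^-0.25 = 0.2177^-0.25 = 1.464
(1400/2100)^0.332 = 0.6667^0.332 = 0.8741
Ratio = 1.464 × 0.8741 = 1.280
D_Ceres = 1.280 × 1.05 km = 1.34 km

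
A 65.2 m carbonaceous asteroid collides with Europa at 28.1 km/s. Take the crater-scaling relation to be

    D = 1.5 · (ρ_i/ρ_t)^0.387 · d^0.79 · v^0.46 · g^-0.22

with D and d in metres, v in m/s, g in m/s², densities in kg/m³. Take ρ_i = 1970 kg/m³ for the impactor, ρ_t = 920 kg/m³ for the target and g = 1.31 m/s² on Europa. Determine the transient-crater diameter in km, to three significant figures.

D ≈ 5.73 km

In SI units: v = 28100 m/s.
(ρ_i/ρ_t)^0.387 = (1970/920)^0.387 = 1.343
d^0.79 = 65.2^0.79 = 27.12
v^0.46 = 28100^0.46 = 111.3
g^-0.22 = 1.31^-0.22 = 0.9423
D = 1.5 × 1.343 × 27.12 × 111.3 × 0.9423 = 5730 m
   = 5.730 km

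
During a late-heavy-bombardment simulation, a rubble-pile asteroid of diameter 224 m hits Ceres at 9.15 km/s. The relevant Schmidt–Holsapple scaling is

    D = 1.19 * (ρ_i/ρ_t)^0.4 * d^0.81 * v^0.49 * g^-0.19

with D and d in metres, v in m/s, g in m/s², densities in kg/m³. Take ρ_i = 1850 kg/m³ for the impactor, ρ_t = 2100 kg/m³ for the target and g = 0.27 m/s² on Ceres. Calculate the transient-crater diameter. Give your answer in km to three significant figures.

D ≈ 10.1 km

In SI units: v = 9150 m/s.
(ρ_i/ρ_t)^0.4 = (1850/2100)^0.4 = 0.9506
d^0.81 = 224^0.81 = 80.11
v^0.49 = 9150^0.49 = 87.32
g^-0.19 = 0.27^-0.19 = 1.282
D = 1.19 × 0.9506 × 80.11 × 87.32 × 1.282 = 10145 m
   = 10.14 km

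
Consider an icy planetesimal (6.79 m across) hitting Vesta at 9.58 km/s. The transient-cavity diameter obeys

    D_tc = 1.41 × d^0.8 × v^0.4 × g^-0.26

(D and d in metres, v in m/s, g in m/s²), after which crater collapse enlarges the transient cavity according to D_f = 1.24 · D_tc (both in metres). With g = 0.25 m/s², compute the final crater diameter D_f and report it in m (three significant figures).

D_f ≈ 454 m

v = 9580 m/s.
d^0.8 = 6.79^0.8 = 4.629
v^0.4 = 9580^0.4 = 39.13
g^-0.26 = 0.25^-0.26 = 1.434
D_tc = 1.41 × 4.629 × 39.13 × 1.434 = 366.2 m
D_f = 1.24 × 366.2 = 454.1 m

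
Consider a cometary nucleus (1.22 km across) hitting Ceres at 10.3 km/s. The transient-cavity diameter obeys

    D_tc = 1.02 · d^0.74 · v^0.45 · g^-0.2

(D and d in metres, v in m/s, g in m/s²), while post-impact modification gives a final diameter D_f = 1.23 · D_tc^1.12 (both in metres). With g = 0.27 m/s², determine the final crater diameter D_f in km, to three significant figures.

In SI: d = 1220 m, v = 10300 m/s.
d^0.74 = 1220^0.74 = 192.3
v^0.45 = 10300^0.45 = 63.94
g^-0.2 = 0.27^-0.2 = 1.299
D_tc = 1.02 × 192.3 × 63.94 × 1.299 = 16290 m
D_f = 1.23 × (16290)^1.12 = 64159 m
     = 64.16 km

D_f ≈ 64.2 km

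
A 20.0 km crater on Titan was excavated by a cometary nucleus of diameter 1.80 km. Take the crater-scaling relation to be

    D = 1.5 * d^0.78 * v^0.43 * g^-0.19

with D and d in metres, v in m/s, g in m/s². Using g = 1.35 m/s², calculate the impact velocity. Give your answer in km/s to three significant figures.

v ≈ 5.57 km/s

Rearranging for v: v = [D / (1.5 · 1800^0.78 · 1.35^-0.19)]^(1/0.43).
D = 20000 m.
1800^0.78 = 346.0
1.35^-0.19 = 0.9446
Denominator = 1.5 × 346.0 × 0.9446 = 490.2
D / 490.2 = 20000 / 490.2 = 40.80
v = 40.80^(1/0.43) = 40.80^2.3256 = 5569 m/s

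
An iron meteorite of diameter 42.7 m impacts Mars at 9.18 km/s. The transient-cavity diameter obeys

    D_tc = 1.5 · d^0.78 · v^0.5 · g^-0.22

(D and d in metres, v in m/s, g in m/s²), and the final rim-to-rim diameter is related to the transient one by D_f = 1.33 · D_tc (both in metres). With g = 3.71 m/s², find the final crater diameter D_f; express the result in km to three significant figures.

v = 9180 m/s.
d^0.78 = 42.7^0.78 = 18.70
v^0.5 = 9180^0.5 = 95.81
g^-0.22 = 3.71^-0.22 = 0.7494
D_tc = 1.5 × 18.70 × 95.81 × 0.7494 = 2014 m
D_f = 1.33 × 2014 = 2679 m
     = 2.679 km

D_f ≈ 2.68 km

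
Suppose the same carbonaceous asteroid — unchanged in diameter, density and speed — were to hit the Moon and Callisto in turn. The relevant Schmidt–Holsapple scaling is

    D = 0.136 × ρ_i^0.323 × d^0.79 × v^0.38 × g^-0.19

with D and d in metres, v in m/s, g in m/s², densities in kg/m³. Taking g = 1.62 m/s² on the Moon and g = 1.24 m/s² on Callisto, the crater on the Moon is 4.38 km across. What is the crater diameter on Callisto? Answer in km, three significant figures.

D ≈ 4.61 km

All impactor-dependent factors cancel in the ratio, leaving D_Callisto/D_Moon = (g_Callisto/g_Moon)^-0.19.
(1.24/1.62)^-0.19 = 0.7654^-0.19 = 1.052
D_Callisto = 1.052 × 4.38 km = 4.61 km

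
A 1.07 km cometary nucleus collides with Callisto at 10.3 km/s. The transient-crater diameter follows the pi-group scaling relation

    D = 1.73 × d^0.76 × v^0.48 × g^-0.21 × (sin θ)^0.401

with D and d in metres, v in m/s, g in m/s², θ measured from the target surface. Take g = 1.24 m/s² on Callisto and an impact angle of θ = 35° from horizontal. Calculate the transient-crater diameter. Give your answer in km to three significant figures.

D ≈ 22.4 km

In SI units: d = 1070 m, v = 10300 m/s.
d^0.76 = 1070^0.76 = 200.6
v^0.48 = 10300^0.48 = 84.36
g^-0.21 = 1.24^-0.21 = 0.9558
(sin 35°)^0.401 = 0.5736^0.401 = 0.8002
D = 1.73 × 200.6 × 84.36 × 0.9558 × 0.8002 = 22391 m
   = 22.39 km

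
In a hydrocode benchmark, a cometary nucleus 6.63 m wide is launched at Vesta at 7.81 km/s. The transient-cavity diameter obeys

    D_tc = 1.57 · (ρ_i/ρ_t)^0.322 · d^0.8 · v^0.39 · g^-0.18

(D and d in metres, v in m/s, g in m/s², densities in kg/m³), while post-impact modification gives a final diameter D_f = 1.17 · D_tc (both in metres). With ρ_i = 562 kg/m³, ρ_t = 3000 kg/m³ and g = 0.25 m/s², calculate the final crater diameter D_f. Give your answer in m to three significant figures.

D_f ≈ 206 m

v = 7810 m/s.
(ρ_i/ρ_t)^0.322 = (562/3000)^0.322 = 0.5832
d^0.8 = 6.63^0.8 = 4.542
v^0.39 = 7810^0.39 = 32.97
g^-0.18 = 0.25^-0.18 = 1.283
D_tc = 1.57 × 0.5832 × 4.542 × 32.97 × 1.283 = 175.9 m
D_f = 1.17 × 175.9 = 205.8 m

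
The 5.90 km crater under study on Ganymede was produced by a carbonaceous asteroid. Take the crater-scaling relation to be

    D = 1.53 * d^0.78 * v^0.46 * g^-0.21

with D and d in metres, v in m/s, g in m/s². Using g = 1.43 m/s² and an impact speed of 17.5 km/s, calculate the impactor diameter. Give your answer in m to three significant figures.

Rearranging for d: d = [D / (1.53 · 17500^0.46 · 1.43^-0.21)]^(1/0.78).
D = 5900 m.
17500^0.46 = 89.49
1.43^-0.21 = 0.9276
Denominator = 1.53 × 89.49 × 0.9276 = 127.0
D / 127.0 = 5900 / 127.0 = 46.46
d = 46.46^(1/0.78) = 46.46^1.2821 = 137.2 m

d ≈ 137 m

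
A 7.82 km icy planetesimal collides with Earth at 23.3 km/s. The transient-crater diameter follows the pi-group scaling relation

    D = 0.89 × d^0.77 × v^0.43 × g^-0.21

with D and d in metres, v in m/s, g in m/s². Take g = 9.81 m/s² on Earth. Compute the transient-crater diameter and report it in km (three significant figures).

In SI units: d = 7820 m, v = 23300 m/s.
d^0.77 = 7820^0.77 = 994.9
v^0.43 = 23300^0.43 = 75.50
g^-0.21 = 9.81^-0.21 = 0.6191
D = 0.89 × 994.9 × 75.50 × 0.6191 = 41388 m
   = 41.39 km

D ≈ 41.4 km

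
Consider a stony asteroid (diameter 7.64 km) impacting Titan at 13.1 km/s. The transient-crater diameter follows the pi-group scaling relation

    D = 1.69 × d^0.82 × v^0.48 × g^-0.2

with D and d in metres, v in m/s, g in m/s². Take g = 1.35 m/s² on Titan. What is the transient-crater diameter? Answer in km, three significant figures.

In SI units: d = 7640 m, v = 13100 m/s.
d^0.82 = 7640^0.82 = 1528
v^0.48 = 13100^0.48 = 94.69
g^-0.2 = 1.35^-0.2 = 0.9417
D = 1.69 × 1528 × 94.69 × 0.9417 = 2.303 × 10^5 m
   = 230.3 km

D ≈ 230 km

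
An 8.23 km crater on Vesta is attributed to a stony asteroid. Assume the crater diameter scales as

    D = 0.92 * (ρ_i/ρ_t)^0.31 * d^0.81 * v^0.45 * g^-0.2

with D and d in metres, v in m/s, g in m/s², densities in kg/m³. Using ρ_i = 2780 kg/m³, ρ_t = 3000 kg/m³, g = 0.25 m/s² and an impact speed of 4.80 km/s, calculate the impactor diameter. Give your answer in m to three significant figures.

Rearranging for d: d = [D / (0.92 · (2780/3000)^0.31 · 4800^0.45 · 0.25^-0.2)]^(1/0.81).
D = 8230 m.
(2780/3000)^0.31 = 0.9767
4800^0.45 = 45.35
0.25^-0.2 = 1.320
Denominator = 0.92 × 0.9767 × 45.35 × 1.320 = 53.79
D / 53.79 = 8230 / 53.79 = 153.0
d = 153.0^(1/0.81) = 153.0^1.2346 = 498.0 m

d ≈ 498 m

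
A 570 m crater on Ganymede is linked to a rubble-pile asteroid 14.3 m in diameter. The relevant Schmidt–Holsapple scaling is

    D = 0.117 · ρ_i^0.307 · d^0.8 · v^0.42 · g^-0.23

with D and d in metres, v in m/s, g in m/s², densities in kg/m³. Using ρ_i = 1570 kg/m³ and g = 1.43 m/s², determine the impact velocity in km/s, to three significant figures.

Rearranging for v: v = [D / (0.117 · 1570^0.307 · 14.3^0.8 · 1.43^-0.23)]^(1/0.42).
1570^0.307 = 9.575
14.3^0.8 = 8.400
1.43^-0.23 = 0.9210
Denominator = 0.117 × 9.575 × 8.400 × 0.9210 = 8.667
D / 8.667 = 570 / 8.667 = 65.77
v = 65.77^(1/0.42) = 65.77^2.381 = 21317 m/s

v ≈ 21.3 km/s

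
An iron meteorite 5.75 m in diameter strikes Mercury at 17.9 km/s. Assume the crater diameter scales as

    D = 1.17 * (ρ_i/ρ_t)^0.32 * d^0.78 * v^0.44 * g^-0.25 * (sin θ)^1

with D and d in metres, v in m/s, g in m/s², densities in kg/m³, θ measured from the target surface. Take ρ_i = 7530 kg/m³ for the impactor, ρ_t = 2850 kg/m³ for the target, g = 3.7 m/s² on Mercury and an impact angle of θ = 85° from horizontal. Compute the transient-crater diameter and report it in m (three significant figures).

D ≈ 334 m

In SI units: v = 17900 m/s.
(ρ_i/ρ_t)^0.32 = (7530/2850)^0.32 = 1.365
d^0.78 = 5.75^0.78 = 3.913
v^0.44 = 17900^0.44 = 74.35
g^-0.25 = 3.7^-0.25 = 0.7210
(sin 85°)^1 = 0.9962^1 = 0.9962
D = 1.17 × 1.365 × 3.913 × 74.35 × 0.7210 × 0.9962 = 333.7 m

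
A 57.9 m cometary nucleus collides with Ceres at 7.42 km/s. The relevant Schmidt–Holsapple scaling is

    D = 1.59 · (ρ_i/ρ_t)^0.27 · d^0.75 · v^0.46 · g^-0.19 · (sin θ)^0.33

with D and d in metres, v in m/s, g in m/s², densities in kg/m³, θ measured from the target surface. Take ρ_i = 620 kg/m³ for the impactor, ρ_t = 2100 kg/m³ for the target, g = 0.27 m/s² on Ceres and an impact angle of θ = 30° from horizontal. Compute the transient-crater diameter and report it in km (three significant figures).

D ≈ 1.48 km

In SI units: v = 7420 m/s.
(ρ_i/ρ_t)^0.27 = (620/2100)^0.27 = 0.7194
d^0.75 = 57.9^0.75 = 20.99
v^0.46 = 7420^0.46 = 60.31
g^-0.19 = 0.27^-0.19 = 1.282
(sin 30°)^0.33 = 0.5000^0.33 = 0.7955
D = 1.59 × 0.7194 × 20.99 × 60.31 × 1.282 × 0.7955 = 1477 m
   = 1.477 km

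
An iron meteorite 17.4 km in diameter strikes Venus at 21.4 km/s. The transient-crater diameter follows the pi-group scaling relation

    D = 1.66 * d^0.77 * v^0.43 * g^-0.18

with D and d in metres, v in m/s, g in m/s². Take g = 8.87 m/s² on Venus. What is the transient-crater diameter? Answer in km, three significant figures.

In SI units: d = 17400 m, v = 21400 m/s.
d^0.77 = 17400^0.77 = 1842
v^0.43 = 21400^0.43 = 72.79
g^-0.18 = 8.87^-0.18 = 0.6751
D = 1.66 × 1842 × 72.79 × 0.6751 = 1.503 × 10^5 m
   = 150.3 km

D ≈ 150 km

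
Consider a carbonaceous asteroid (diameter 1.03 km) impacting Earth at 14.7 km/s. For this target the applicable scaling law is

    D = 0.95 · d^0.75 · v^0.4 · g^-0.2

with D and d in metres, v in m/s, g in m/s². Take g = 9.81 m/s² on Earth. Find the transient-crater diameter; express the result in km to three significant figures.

In SI units: d = 1030 m, v = 14700 m/s.
d^0.75 = 1030^0.75 = 181.8
v^0.4 = 14700^0.4 = 46.44
g^-0.2 = 9.81^-0.2 = 0.6334
D = 0.95 × 181.8 × 46.44 × 0.6334 = 5080 m
   = 5.080 km

D ≈ 5.08 km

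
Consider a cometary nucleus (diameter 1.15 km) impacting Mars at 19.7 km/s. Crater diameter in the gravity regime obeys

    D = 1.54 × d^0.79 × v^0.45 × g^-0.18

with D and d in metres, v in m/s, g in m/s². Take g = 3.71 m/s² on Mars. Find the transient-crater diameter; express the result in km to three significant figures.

In SI units: d = 1150 m, v = 19700 m/s.
d^0.79 = 1150^0.79 = 261.8
v^0.45 = 19700^0.45 = 85.61
g^-0.18 = 3.71^-0.18 = 0.7898
D = 1.54 × 261.8 × 85.61 × 0.7898 = 27260 m
   = 27.26 km

D ≈ 27.3 km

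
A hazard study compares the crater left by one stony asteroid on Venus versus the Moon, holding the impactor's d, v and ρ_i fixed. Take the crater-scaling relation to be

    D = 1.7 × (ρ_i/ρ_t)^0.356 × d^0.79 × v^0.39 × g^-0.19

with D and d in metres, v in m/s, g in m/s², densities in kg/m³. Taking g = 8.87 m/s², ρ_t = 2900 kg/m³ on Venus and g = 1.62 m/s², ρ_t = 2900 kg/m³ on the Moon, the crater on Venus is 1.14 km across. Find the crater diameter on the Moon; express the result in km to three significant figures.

The impactor-only factors (d, v, ρ_i) cancel in the ratio, leaving D_Moon/D_Venus = (g_Moon/g_Venus)^-0.19 · (ρ_t,Venus/ρ_t,Moon)^0.356.
(1.62/8.87)^-0.19 = 0.1826^-0.19 = 1.381
(2900/2900)^0.356 = 1.000^0.356 = 1.000
Ratio = 1.381 × 1.000 = 1.381
D_Moon = 1.381 × 1.14 km = 1.57 km

D ≈ 1.57 km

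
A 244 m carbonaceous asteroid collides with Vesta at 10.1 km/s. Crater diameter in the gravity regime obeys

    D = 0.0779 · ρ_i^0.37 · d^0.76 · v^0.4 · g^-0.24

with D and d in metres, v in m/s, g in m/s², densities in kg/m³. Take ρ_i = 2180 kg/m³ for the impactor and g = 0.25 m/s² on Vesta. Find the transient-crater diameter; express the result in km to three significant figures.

In SI units: v = 10100 m/s.
ρ_i^0.37 = 2180^0.37 = 17.19
d^0.76 = 244^0.76 = 65.23
v^0.4 = 10100^0.4 = 39.97
g^-0.24 = 0.25^-0.24 = 1.395
D = 0.0779 × 17.19 × 65.23 × 39.97 × 1.395 = 4870 m
   = 4.870 km

D ≈ 4.87 km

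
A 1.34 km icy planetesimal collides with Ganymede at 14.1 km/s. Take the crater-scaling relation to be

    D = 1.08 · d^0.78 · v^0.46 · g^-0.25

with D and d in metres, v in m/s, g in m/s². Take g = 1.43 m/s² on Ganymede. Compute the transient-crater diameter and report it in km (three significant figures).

D ≈ 22.0 km

In SI units: d = 1340 m, v = 14100 m/s.
d^0.78 = 1340^0.78 = 274.9
v^0.46 = 14100^0.46 = 81.03
g^-0.25 = 1.43^-0.25 = 0.9145
D = 1.08 × 274.9 × 81.03 × 0.9145 = 22000 m
   = 22.00 km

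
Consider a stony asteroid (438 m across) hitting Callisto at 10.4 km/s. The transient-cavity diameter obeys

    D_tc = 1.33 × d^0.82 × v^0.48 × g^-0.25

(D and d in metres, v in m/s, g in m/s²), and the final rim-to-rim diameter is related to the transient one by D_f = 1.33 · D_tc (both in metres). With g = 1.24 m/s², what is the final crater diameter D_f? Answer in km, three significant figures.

v = 10400 m/s.
d^0.82 = 438^0.82 = 146.6
v^0.48 = 10400^0.48 = 84.76
g^-0.25 = 1.24^-0.25 = 0.9476
D_tc = 1.33 × 146.6 × 84.76 × 0.9476 = 15660 m
D_f = 1.33 × 15660 = 20828 m
     = 20.83 km

D_f ≈ 20.8 km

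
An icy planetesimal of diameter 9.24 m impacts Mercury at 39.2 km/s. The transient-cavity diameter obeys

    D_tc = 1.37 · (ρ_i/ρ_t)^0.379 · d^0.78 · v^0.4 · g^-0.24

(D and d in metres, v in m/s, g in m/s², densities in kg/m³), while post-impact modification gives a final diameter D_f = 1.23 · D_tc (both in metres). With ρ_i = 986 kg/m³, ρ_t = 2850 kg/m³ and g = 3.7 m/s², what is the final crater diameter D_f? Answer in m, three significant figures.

v = 39200 m/s.
(ρ_i/ρ_t)^0.379 = (986/2850)^0.379 = 0.6688
d^0.78 = 9.24^0.78 = 5.665
v^0.4 = 39200^0.4 = 68.76
g^-0.24 = 3.7^-0.24 = 0.7305
D_tc = 1.37 × 0.6688 × 5.665 × 68.76 × 0.7305 = 260.7 m
D_f = 1.23 × 260.7 = 320.7 m

D_f ≈ 321 m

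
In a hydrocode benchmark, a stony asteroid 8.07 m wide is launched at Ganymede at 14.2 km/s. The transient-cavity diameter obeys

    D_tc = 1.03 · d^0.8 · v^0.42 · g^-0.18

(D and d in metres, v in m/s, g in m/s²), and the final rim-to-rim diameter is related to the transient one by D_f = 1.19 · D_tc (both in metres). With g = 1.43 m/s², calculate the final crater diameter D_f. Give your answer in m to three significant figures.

v = 14200 m/s.
d^0.8 = 8.07^0.8 = 5.315
v^0.42 = 14200^0.42 = 55.46
g^-0.18 = 1.43^-0.18 = 0.9376
D_tc = 1.03 × 5.315 × 55.46 × 0.9376 = 284.7 m
D_f = 1.19 × 284.7 = 338.8 m

D_f ≈ 339 m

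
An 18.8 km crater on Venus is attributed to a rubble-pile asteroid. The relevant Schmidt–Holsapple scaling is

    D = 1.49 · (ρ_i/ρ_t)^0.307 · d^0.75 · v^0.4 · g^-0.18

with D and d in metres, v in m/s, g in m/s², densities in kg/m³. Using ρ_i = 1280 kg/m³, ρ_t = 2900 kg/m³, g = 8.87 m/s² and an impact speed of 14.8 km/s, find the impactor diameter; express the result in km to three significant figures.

d ≈ 4.14 km

Rearranging for d: d = [D / (1.49 · (1280/2900)^0.307 · 14800^0.4 · 8.87^-0.18)]^(1/0.75).
D = 18800 m.
(1280/2900)^0.307 = 0.7780
14800^0.4 = 46.57
8.87^-0.18 = 0.6751
Denominator = 1.49 × 0.7780 × 46.57 × 0.6751 = 36.45
D / 36.45 = 18800 / 36.45 = 515.8
d = 515.8^(1/0.75) = 515.8^1.3333 = 4136 m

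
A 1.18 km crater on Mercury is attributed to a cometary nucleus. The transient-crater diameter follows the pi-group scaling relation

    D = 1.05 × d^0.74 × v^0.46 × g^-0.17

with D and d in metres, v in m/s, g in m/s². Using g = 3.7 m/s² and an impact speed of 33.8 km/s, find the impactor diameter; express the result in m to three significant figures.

Rearranging for d: d = [D / (1.05 · 33800^0.46 · 3.7^-0.17)]^(1/0.74).
D = 1180 m.
33800^0.46 = 121.1
3.7^-0.17 = 0.8006
Denominator = 1.05 × 121.1 × 0.8006 = 101.8
D / 101.8 = 1180 / 101.8 = 11.59
d = 11.59^(1/0.74) = 11.59^1.3514 = 27.42 m

d ≈ 27.4 m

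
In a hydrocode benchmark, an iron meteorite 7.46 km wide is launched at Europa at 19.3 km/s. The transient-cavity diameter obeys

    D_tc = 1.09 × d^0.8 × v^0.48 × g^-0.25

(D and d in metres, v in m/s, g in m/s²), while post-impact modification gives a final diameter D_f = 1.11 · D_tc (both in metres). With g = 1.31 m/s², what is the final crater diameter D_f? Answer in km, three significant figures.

D_f ≈ 162 km

In SI: d = 7460 m, v = 19300 m/s.
d^0.8 = 7460^0.8 = 1254
v^0.48 = 19300^0.48 = 114.0
g^-0.25 = 1.31^-0.25 = 0.9347
D_tc = 1.09 × 1254 × 114.0 × 0.9347 = 1.456 × 10^5 m
D_f = 1.11 × 1.456 × 10^5 = 1.616 × 10^5 m
     = 161.6 km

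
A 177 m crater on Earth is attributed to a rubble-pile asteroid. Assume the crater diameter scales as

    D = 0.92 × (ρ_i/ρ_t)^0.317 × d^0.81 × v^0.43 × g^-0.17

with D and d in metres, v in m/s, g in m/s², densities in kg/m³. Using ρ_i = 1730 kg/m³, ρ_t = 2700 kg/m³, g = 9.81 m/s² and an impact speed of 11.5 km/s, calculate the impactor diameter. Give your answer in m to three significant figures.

Rearranging for d: d = [D / (0.92 · (1730/2700)^0.317 · 11500^0.43 · 9.81^-0.17)]^(1/0.81).
(1730/2700)^0.317 = 0.8684
11500^0.43 = 55.73
9.81^-0.17 = 0.6783
Denominator = 0.92 × 0.8684 × 55.73 × 0.6783 = 30.20
D / 30.20 = 177 / 30.20 = 5.861
d = 5.861^(1/0.81) = 5.861^1.2346 = 8.874 m

d ≈ 8.87 m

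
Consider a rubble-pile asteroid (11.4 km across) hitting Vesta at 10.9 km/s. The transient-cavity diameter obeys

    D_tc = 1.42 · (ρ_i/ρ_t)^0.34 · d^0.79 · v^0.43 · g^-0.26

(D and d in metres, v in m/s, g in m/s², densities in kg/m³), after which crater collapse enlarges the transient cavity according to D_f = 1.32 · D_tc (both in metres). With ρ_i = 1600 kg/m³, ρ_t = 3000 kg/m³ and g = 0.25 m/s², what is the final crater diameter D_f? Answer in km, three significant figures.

In SI: d = 11400 m, v = 10900 m/s.
(ρ_i/ρ_t)^0.34 = (1600/3000)^0.34 = 0.8076
d^0.79 = 11400^0.79 = 1603
v^0.43 = 10900^0.43 = 54.46
g^-0.26 = 0.25^-0.26 = 1.434
D_tc = 1.42 × 0.8076 × 1603 × 54.46 × 1.434 = 1.436 × 10^5 m
D_f = 1.32 × 1.436 × 10^5 = 1.896 × 10^5 m
     = 189.6 km

D_f ≈ 190 km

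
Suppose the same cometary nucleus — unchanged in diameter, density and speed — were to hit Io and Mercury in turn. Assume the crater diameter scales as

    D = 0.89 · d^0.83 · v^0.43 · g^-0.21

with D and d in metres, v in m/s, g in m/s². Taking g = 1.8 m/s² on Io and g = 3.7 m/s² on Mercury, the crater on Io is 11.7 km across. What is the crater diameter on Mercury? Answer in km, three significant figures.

D ≈ 10.1 km

All impactor-dependent factors cancel in the ratio, leaving D_Mercury/D_Io = (g_Mercury/g_Io)^-0.21.
(3.7/1.8)^-0.21 = 2.056^-0.21 = 0.8595
D_Mercury = 0.8595 × 11.7 km = 10.1 km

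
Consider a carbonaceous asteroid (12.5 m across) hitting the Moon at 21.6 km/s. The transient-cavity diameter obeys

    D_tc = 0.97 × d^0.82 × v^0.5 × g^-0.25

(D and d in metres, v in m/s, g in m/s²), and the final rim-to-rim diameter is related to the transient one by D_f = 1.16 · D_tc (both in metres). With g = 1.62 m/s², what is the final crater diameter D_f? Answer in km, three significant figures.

D_f ≈ 1.16 km

v = 21600 m/s.
d^0.82 = 12.5^0.82 = 7.934
v^0.5 = 21600^0.5 = 147.0
g^-0.25 = 1.62^-0.25 = 0.8864
D_tc = 0.97 × 7.934 × 147.0 × 0.8864 = 1003 m
D_f = 1.16 × 1003 = 1163 m
     = 1.163 km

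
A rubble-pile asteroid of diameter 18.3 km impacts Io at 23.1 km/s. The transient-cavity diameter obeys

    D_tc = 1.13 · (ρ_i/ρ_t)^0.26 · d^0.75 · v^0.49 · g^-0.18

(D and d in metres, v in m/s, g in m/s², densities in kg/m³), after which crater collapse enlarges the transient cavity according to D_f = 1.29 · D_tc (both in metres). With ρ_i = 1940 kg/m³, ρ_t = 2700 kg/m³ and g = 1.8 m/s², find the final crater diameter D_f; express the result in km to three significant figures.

In SI: d = 18300 m, v = 23100 m/s.
(ρ_i/ρ_t)^0.26 = (1940/2700)^0.26 = 0.9176
d^0.75 = 18300^0.75 = 1573
v^0.49 = 23100^0.49 = 137.5
g^-0.18 = 1.8^-0.18 = 0.8996
D_tc = 1.13 × 0.9176 × 1573 × 137.5 × 0.8996 = 2.017 × 10^5 m
D_f = 1.29 × 2.017 × 10^5 = 2.602 × 10^5 m
     = 260.2 km

D_f ≈ 260 km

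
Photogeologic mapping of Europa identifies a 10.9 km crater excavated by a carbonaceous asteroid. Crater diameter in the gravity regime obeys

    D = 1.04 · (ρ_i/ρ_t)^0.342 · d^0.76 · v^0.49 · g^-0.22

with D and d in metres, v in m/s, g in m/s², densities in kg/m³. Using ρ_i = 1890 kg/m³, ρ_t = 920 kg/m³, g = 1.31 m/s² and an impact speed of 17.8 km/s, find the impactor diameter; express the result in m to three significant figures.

Rearranging for d: d = [D / (1.04 · (1890/920)^0.342 · 17800^0.49 · 1.31^-0.22)]^(1/0.76).
D = 10900 m.
(1890/920)^0.342 = 1.279
17800^0.49 = 121.0
1.31^-0.22 = 0.9423
Denominator = 1.04 × 1.279 × 121.0 × 0.9423 = 151.7
D / 151.7 = 10900 / 151.7 = 71.85
d = 71.85^(1/0.76) = 71.85^1.3158 = 277.1 m

d ≈ 277 m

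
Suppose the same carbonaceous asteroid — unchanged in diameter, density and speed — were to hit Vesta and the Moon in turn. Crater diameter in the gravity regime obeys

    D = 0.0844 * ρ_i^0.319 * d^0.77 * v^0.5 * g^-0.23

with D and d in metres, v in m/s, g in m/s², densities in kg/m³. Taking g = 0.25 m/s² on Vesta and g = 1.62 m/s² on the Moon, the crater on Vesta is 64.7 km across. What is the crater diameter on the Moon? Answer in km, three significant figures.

D ≈ 42.1 km

All impactor-dependent factors cancel in the ratio, leaving D_Moon/D_Vesta = (g_Moon/g_Vesta)^-0.23.
(1.62/0.25)^-0.23 = 6.480^-0.23 = 0.6506
D_Moon = 0.6506 × 64.7 km = 42.1 km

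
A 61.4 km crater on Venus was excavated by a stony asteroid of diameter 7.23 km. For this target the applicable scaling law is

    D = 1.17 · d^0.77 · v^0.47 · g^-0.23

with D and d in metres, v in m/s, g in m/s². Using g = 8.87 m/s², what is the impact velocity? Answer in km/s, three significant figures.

v ≈ 15.3 km/s

Rearranging for v: v = [D / (1.17 · 7230^0.77 · 8.87^-0.23)]^(1/0.47).
D = 61400 m.
7230^0.77 = 936.6
8.87^-0.23 = 0.6053
Denominator = 1.17 × 936.6 × 0.6053 = 663.3
D / 663.3 = 61400 / 663.3 = 92.57
v = 92.57^(1/0.47) = 92.57^2.1277 = 15278 m/s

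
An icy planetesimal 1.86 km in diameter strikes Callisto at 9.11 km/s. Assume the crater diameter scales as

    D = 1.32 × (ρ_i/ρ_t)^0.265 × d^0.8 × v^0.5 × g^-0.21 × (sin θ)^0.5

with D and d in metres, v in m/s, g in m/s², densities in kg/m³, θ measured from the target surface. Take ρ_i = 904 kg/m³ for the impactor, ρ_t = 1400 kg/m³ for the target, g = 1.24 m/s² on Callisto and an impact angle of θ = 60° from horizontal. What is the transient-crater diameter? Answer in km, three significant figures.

In SI units: d = 1860 m, v = 9110 m/s.
(ρ_i/ρ_t)^0.265 = (904/1400)^0.265 = 0.8906
d^0.8 = 1860^0.8 = 412.7
v^0.5 = 9110^0.5 = 95.45
g^-0.21 = 1.24^-0.21 = 0.9558
(sin 60°)^0.5 = 0.8660^0.5 = 0.9306
D = 1.32 × 0.8906 × 412.7 × 95.45 × 0.9558 × 0.9306 = 41191 m
   = 41.19 km

D ≈ 41.2 km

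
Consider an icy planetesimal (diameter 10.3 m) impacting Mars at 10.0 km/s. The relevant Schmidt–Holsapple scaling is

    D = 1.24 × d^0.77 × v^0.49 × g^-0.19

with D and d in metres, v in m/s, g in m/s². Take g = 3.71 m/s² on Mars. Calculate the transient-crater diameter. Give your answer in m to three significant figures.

In SI units: v = 10000 m/s.
d^0.77 = 10.3^0.77 = 6.024
v^0.49 = 10000^0.49 = 91.20
g^-0.19 = 3.71^-0.19 = 0.7795
D = 1.24 × 6.024 × 91.20 × 0.7795 = 531.0 m

D ≈ 531 m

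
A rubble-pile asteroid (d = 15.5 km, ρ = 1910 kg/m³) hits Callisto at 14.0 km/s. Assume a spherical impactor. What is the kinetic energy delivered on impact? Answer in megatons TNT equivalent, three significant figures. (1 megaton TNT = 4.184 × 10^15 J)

E ≈ 8.72 × 10^7 Mt TNT

d = 15500 m; v = 14000 m/s.
Mass m = (π/6) ρ d³ = (π/6) × 1910 × (15500)³ = 3.724 × 10^15 kg
E = ½ m v² = 0.5 × 3.724 × 10^15 × (14000)² = 3.650 × 10^23 J
   = 3.650 × 10^23 / 4.184×10^15 = 8.724 × 10^7 Mt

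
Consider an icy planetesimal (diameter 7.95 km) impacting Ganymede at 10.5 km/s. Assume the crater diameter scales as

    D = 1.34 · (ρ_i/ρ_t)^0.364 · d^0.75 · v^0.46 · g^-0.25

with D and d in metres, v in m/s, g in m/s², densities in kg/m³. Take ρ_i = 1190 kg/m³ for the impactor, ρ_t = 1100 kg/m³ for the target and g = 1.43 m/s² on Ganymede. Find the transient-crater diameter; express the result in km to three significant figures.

D ≈ 75.1 km

In SI units: d = 7950 m, v = 10500 m/s.
(ρ_i/ρ_t)^0.364 = (1190/1100)^0.364 = 1.029
d^0.75 = 7950^0.75 = 841.9
v^0.46 = 10500^0.46 = 70.75
g^-0.25 = 1.43^-0.25 = 0.9145
D = 1.34 × 1.029 × 841.9 × 70.75 × 0.9145 = 75109 m
   = 75.11 km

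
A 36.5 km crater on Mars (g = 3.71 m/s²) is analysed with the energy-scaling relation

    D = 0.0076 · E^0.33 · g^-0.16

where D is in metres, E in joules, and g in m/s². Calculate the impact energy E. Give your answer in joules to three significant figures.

Rearranging: E = [D / (0.0076 · g^-0.16)]^(1/0.33).
D = 36500 m.
g^-0.16 = 3.71^-0.16 = 0.8108
D / (0.0076 × 0.8108) = 36500 / (6.162 × 10^-3) = 5.923 × 10^6
E = (5.923 × 10^6)^3.0303 = 3.333 × 10^20 J

E ≈ 3.33 × 10^20 J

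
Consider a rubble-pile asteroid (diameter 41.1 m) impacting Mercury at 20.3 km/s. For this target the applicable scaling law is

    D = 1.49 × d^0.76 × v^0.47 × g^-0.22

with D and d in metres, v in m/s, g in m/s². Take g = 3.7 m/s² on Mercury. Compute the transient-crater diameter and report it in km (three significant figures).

In SI units: v = 20300 m/s.
d^0.76 = 41.1^0.76 = 16.85
v^0.47 = 20300^0.47 = 105.8
g^-0.22 = 3.7^-0.22 = 0.7499
D = 1.49 × 16.85 × 105.8 × 0.7499 = 1992 m
   = 1.992 km

D ≈ 1.99 km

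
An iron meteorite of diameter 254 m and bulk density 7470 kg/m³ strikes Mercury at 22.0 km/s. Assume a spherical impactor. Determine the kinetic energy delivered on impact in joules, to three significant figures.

v = 22000 m/s.
Mass m = (π/6) ρ d³ = (π/6) × 7470 × (254)³ = 6.409 × 10^10 kg
E = ½ m v² = 0.5 × 6.409 × 10^10 × (22000)² = 1.551 × 10^19 J

E ≈ 1.55 × 10^19 J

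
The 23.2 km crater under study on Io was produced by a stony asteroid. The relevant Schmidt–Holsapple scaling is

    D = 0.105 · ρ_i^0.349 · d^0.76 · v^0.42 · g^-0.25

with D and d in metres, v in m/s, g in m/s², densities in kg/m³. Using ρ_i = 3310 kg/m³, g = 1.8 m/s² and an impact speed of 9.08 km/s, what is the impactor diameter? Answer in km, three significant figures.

Rearranging for d: d = [D / (0.105 · 3310^0.349 · 9080^0.42 · 1.8^-0.25)]^(1/0.76).
D = 23200 m.
3310^0.349 = 16.92
9080^0.42 = 45.96
1.8^-0.25 = 0.8633
Denominator = 0.105 × 16.92 × 45.96 × 0.8633 = 70.49
D / 70.49 = 23200 / 70.49 = 329.1
d = 329.1^(1/0.76) = 329.1^1.3158 = 2053 m

d ≈ 2.05 km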